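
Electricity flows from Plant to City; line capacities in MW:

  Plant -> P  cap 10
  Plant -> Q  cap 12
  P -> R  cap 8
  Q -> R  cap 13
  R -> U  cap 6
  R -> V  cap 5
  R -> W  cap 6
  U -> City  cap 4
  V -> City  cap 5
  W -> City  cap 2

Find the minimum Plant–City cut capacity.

11

Augment Plant→P→R→U→City: bottleneck 4, flow now 4.
Augment Plant→P→R→V→City: bottleneck 4, flow now 8.
Augment Plant→Q→R→V→City: bottleneck 1, flow now 9.
Augment Plant→Q→R→W→City: bottleneck 2, flow now 11.
No augmenting path remains; maximum flow = 11.
By max-flow min-cut, the minimum cut capacity equals the max flow.
In the residual graph, reachable from Plant: {Plant, P, Q, R, U, W}.
Min-cut edges: R→V (5), U→City (4), W→City (2); capacity 5 + 4 + 2 = 11.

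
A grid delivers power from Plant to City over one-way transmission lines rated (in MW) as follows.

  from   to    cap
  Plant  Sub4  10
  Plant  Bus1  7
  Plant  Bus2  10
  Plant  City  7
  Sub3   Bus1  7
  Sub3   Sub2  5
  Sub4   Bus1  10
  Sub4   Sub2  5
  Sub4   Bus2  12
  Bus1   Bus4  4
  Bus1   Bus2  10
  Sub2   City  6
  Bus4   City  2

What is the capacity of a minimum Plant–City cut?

Augment Plant→City: bottleneck 7, flow now 7.
Augment Plant→Sub4→Sub2→City: bottleneck 5, flow now 12.
Augment Plant→Bus1→Bus4→City: bottleneck 2, flow now 14.
No augmenting path remains; maximum flow = 14.
By max-flow min-cut, the minimum cut capacity equals the max flow.
In the residual graph, reachable from Plant: {Plant, Sub4, Bus1, Bus4, Bus2}.
Min-cut edges: Plant→City (7), Sub4→Sub2 (5), Bus4→City (2); capacity 7 + 5 + 2 = 14.

14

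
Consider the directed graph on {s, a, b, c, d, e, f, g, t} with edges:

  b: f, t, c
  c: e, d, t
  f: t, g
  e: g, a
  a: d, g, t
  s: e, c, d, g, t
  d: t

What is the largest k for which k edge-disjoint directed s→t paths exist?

4

Assign every edge capacity 1; by Menger, the answer equals the max flow.
Path s→t (+1); total 1.
Path s→c→t (+1); total 2.
Path s→d→t (+1); total 3.
Path s→e→a→t (+1); total 4.
No residual s→t path; max flow = 4.
Certifying cut of size 4: {s→c, s→d, s→e, s→t}.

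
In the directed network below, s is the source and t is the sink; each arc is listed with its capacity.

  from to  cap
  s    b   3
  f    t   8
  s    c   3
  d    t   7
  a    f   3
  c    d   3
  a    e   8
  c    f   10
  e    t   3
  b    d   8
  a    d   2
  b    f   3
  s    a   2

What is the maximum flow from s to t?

8

Augment s→a→d→t: bottleneck 2, flow now 2.
Augment s→b→d→t: bottleneck 3, flow now 5.
Augment s→c→d→t: bottleneck 2, flow now 7.
Augment s→c→f→t: bottleneck 1, flow now 8.
No augmenting path remains; maximum flow = 8.
In the residual graph, reachable from s: {s}.
Min-cut edges: s→a (2), s→b (3), s→c (3); capacity 2 + 3 + 3 = 8.
This cut is saturated, so no flow can exceed 8.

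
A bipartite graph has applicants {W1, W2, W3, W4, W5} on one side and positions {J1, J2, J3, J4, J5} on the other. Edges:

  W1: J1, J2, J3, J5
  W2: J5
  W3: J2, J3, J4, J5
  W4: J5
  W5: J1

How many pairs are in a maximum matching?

Unit-capacity flow: source→left, listed edges, right→sink; max matching = max flow.
Augmenting path W1→J1 (+1); matched 1.
Augmenting path W2→J5 (+1); matched 2.
Augmenting path W3→J2 (+1); matched 3.
Augmenting path W5→J1→W1→J3 (+1); matched 4.
No augmenting path remains; maximum matching = 4.
König certificate: {W1, W3, W5, J5} is a vertex cover of size 4 (every listed pair touches it), so no matching can be larger.

4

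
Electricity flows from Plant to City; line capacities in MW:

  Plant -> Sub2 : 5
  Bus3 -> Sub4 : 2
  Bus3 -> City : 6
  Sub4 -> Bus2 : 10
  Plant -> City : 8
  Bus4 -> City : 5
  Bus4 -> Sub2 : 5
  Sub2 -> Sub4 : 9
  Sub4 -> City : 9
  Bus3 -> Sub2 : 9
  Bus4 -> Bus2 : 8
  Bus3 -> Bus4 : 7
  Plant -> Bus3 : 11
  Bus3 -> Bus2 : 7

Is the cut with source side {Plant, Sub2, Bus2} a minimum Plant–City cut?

No — its capacity is 28, but the minimum cut has capacity 24.

Given cut capacity: 11 + 8 + 9 = 28.
Augment Plant→City: bottleneck 8, flow now 8.
Augment Plant→Bus3→City: bottleneck 6, flow now 14.
Augment Plant→Bus3→Bus4→City: bottleneck 5, flow now 19.
Augment Plant→Sub2→Sub4→City: bottleneck 5, flow now 24.
No augmenting path remains; maximum flow = 24.
In the residual graph, reachable from Plant: {Plant}.
Min-cut edges: Plant→Bus3 (11), Plant→Sub2 (5), Plant→City (8); capacity 11 + 5 + 8 = 24.
Cut capacity 28 exceeds the max flow 24, so it is not minimum.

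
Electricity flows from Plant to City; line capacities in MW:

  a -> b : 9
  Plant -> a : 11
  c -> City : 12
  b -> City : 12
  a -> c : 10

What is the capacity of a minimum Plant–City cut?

Augment Plant→a→b→City: bottleneck 9, flow now 9.
Augment Plant→a→c→City: bottleneck 2, flow now 11.
No augmenting path remains; maximum flow = 11.
By max-flow min-cut, the minimum cut capacity equals the max flow.
In the residual graph, reachable from Plant: {Plant}.
Min-cut edges: Plant→a (11); capacity 11 = 11.

11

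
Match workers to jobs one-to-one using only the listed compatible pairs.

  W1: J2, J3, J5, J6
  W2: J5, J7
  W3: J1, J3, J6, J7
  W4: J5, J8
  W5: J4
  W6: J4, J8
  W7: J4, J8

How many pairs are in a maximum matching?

6

Unit-capacity flow: source→left, listed edges, right→sink; max matching = max flow.
Augmenting path W1→J2 (+1); matched 1.
Augmenting path W2→J5 (+1); matched 2.
Augmenting path W3→J1 (+1); matched 3.
Augmenting path W4→J8 (+1); matched 4.
Augmenting path W5→J4 (+1); matched 5.
Augmenting path W6→J8→W4→J5→W2→J7 (+1); matched 6.
No augmenting path remains; maximum matching = 6.
König certificate: {W1, W2, W3, W4, J4, J8} is a vertex cover of size 6 (every listed pair touches it), so no matching can be larger.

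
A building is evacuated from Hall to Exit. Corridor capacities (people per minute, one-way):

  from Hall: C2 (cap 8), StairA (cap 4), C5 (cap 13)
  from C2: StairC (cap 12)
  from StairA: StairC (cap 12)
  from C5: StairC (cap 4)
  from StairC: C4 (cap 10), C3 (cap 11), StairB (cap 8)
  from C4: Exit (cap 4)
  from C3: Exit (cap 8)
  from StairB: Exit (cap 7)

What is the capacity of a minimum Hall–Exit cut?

16

Augment Hall→C2→StairC→C4→Exit: bottleneck 4, flow now 4.
Augment Hall→C2→StairC→C3→Exit: bottleneck 4, flow now 8.
Augment Hall→StairA→StairC→C3→Exit: bottleneck 4, flow now 12.
Augment Hall→C5→StairC→StairB→Exit: bottleneck 4, flow now 16.
No augmenting path remains; maximum flow = 16.
By max-flow min-cut, the minimum cut capacity equals the max flow.
In the residual graph, reachable from Hall: {Hall, C5}.
Min-cut edges: Hall→C2 (8), Hall→StairA (4), C5→StairC (4); capacity 8 + 4 + 4 = 16.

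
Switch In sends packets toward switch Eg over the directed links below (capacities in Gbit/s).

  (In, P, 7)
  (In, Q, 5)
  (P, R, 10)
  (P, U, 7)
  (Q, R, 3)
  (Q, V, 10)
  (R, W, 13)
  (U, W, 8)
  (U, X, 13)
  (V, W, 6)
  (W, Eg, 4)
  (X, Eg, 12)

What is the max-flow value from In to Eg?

Augment In→P→R→W→Eg: bottleneck 4, flow now 4.
Augment In→P→U→X→Eg: bottleneck 3, flow now 7.
Augment In→Q→R→P→U→X→Eg: bottleneck 3, flow now 10. (uses reverse residual edge)
Augment In→Q→V→W→R→P→U→X→Eg: bottleneck 1, flow now 11. (uses reverse residual edge)
No augmenting path remains; maximum flow = 11.
In the residual graph, reachable from In: {In, Q, R, V, W}.
Min-cut edges: In→P (7), W→Eg (4); capacity 7 + 4 = 11.
This cut is saturated, so no flow can exceed 11.

11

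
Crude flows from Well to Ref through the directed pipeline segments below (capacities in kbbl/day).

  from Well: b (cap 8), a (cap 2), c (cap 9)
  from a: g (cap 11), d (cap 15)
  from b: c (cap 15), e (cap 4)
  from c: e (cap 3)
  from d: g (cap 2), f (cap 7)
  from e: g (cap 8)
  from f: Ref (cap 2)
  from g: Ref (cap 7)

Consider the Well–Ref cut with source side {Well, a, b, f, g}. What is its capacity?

Edges leaving {Well, a, b, f, g}: Well→c (9), a→d (15), b→c (15), b→e (4), f→Ref (2), g→Ref (7).
Cut capacity = 9 + 15 + 15 + 4 + 2 + 7 = 52.

52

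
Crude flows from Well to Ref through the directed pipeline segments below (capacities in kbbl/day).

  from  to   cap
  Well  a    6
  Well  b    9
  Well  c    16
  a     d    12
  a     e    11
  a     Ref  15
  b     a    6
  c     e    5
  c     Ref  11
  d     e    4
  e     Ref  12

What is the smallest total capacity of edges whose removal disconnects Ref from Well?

Augment Well→a→Ref: bottleneck 6, flow now 6.
Augment Well→c→Ref: bottleneck 11, flow now 17.
Augment Well→b→a→Ref: bottleneck 6, flow now 23.
Augment Well→c→e→Ref: bottleneck 5, flow now 28.
No augmenting path remains; maximum flow = 28.
By max-flow min-cut, the minimum cut capacity equals the max flow.
In the residual graph, reachable from Well: {Well, b}.
Min-cut edges: Well→a (6), Well→c (16), b→a (6); capacity 6 + 16 + 6 = 28.

28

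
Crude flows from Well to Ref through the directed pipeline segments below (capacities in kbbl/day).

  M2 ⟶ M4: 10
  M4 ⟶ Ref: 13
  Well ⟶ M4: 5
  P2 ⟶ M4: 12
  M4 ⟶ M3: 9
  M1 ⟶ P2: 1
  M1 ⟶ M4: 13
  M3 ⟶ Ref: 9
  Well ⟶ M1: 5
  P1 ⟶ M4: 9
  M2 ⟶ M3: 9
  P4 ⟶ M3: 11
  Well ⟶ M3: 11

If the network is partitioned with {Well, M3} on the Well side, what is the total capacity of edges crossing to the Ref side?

Edges leaving {Well, M3}: Well→M1 (5), Well→M4 (5), M3→Ref (9).
Cut capacity = 5 + 5 + 9 = 19.

19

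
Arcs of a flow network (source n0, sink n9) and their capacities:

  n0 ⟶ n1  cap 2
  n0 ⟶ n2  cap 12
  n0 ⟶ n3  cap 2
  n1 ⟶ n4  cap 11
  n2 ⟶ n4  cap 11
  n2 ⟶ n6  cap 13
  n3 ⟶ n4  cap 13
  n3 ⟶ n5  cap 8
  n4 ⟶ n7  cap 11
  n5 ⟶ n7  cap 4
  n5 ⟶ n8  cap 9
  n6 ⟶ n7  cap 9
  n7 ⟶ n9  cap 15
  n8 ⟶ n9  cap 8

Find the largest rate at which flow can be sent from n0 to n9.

Augment n0→n1→n4→n7→n9: bottleneck 2, flow now 2.
Augment n0→n2→n4→n7→n9: bottleneck 9, flow now 11.
Augment n0→n2→n6→n7→n9: bottleneck 3, flow now 14.
Augment n0→n3→n5→n7→n9: bottleneck 1, flow now 15.
Augment n0→n3→n5→n8→n9: bottleneck 1, flow now 16.
No augmenting path remains; maximum flow = 16.
In the residual graph, reachable from n0: {n0}.
Min-cut edges: n0→n1 (2), n0→n2 (12), n0→n3 (2); capacity 2 + 12 + 2 = 16.
This cut is saturated, so no flow can exceed 16.

16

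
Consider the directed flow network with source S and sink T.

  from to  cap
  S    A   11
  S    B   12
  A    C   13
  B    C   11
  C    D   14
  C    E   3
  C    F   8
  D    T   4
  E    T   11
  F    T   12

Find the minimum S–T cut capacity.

15

Augment S→A→C→D→T: bottleneck 4, flow now 4.
Augment S→A→C→E→T: bottleneck 3, flow now 7.
Augment S→A→C→F→T: bottleneck 4, flow now 11.
Augment S→B→C→F→T: bottleneck 4, flow now 15.
No augmenting path remains; maximum flow = 15.
By max-flow min-cut, the minimum cut capacity equals the max flow.
In the residual graph, reachable from S: {S, A, B, C, D}.
Min-cut edges: C→E (3), C→F (8), D→T (4); capacity 3 + 8 + 4 = 15.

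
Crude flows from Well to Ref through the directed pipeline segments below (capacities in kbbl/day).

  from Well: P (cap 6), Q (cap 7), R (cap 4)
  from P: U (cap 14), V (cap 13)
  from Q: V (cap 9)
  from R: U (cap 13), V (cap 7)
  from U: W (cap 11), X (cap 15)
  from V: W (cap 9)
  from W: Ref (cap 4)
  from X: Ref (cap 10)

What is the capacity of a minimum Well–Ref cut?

14

Augment Well→P→U→W→Ref: bottleneck 4, flow now 4.
Augment Well→P→U→X→Ref: bottleneck 2, flow now 6.
Augment Well→R→U→X→Ref: bottleneck 4, flow now 10.
Augment Well→Q→V→W→U→X→Ref: bottleneck 4, flow now 14. (uses reverse residual edge)
No augmenting path remains; maximum flow = 14.
By max-flow min-cut, the minimum cut capacity equals the max flow.
In the residual graph, reachable from Well: {Well, Q, V, W}.
Min-cut edges: Well→P (6), Well→R (4), W→Ref (4); capacity 6 + 4 + 4 = 14.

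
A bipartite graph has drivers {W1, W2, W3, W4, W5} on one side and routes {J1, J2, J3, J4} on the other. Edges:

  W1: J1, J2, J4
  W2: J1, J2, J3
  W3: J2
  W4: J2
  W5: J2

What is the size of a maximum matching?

Unit-capacity flow: source→left, listed edges, right→sink; max matching = max flow.
Augmenting path W1→J1 (+1); matched 1.
Augmenting path W2→J2 (+1); matched 2.
Augmenting path W3→J2→W2→J3 (+1); matched 3.
No augmenting path remains; maximum matching = 3.
König certificate: {W1, W2, J2} is a vertex cover of size 3 (every listed pair touches it), so no matching can be larger.

3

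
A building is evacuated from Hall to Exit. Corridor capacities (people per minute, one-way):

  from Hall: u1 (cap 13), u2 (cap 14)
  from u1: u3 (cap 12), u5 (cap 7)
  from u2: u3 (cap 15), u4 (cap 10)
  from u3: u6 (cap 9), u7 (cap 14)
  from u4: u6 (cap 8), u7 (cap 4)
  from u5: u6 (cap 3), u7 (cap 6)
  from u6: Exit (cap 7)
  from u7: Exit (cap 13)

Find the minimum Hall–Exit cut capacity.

Augment Hall→u1→u3→u6→Exit: bottleneck 7, flow now 7.
Augment Hall→u1→u3→u7→Exit: bottleneck 5, flow now 12.
Augment Hall→u1→u5→u7→Exit: bottleneck 1, flow now 13.
Augment Hall→u2→u3→u7→Exit: bottleneck 7, flow now 20.
No augmenting path remains; maximum flow = 20.
By max-flow min-cut, the minimum cut capacity equals the max flow.
In the residual graph, reachable from Hall: {Hall, u1, u2, u3, u4, u5, u6, u7}.
Min-cut edges: u6→Exit (7), u7→Exit (13); capacity 7 + 13 = 20.

20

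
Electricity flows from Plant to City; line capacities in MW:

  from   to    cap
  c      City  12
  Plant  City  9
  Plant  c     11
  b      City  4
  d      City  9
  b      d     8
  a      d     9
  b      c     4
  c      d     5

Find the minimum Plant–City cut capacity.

Augment Plant→City: bottleneck 9, flow now 9.
Augment Plant→c→City: bottleneck 11, flow now 20.
No augmenting path remains; maximum flow = 20.
By max-flow min-cut, the minimum cut capacity equals the max flow.
In the residual graph, reachable from Plant: {Plant}.
Min-cut edges: Plant→c (11), Plant→City (9); capacity 11 + 9 = 20.

20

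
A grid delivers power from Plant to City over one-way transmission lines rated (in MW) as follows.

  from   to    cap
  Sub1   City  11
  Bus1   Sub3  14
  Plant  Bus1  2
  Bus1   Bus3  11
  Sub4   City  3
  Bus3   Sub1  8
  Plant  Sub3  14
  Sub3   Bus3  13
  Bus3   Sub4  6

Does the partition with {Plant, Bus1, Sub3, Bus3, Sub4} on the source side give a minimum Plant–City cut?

Yes — it is a minimum cut (capacity 11).

Given cut capacity: 8 + 3 = 11.
Augment Plant→Bus1→Bus3→Sub4→City: bottleneck 2, flow now 2.
Augment Plant→Sub3→Bus3→Sub4→City: bottleneck 1, flow now 3.
Augment Plant→Sub3→Bus3→Sub1→City: bottleneck 8, flow now 11.
No augmenting path remains; maximum flow = 11.
Cut capacity 11 equals the max flow, so it is a minimum cut.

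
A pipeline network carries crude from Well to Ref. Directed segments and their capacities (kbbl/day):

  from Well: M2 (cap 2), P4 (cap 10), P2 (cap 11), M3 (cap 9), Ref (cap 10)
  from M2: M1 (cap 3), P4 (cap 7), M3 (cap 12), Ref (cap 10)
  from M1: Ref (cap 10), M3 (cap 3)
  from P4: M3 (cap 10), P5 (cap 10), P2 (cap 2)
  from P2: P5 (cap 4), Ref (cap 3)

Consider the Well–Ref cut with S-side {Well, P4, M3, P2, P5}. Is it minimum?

Given cut capacity: 2 + 10 + 3 = 15.
Augment Well→Ref: bottleneck 10, flow now 10.
Augment Well→M2→Ref: bottleneck 2, flow now 12.
Augment Well→P2→Ref: bottleneck 3, flow now 15.
No augmenting path remains; maximum flow = 15.
Cut capacity 15 equals the max flow, so it is a minimum cut.

Yes — it is a minimum cut (capacity 15).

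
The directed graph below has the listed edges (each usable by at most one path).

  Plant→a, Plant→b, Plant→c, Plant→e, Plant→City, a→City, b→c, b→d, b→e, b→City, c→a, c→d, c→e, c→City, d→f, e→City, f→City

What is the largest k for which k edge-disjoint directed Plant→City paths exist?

Assign every edge capacity 1; by Menger, the answer equals the max flow.
Path Plant→City (+1); total 1.
Path Plant→a→City (+1); total 2.
Path Plant→b→City (+1); total 3.
Path Plant→c→City (+1); total 4.
Path Plant→e→City (+1); total 5.
No residual Plant→City path; max flow = 5.
Certifying cut of size 5: {Plant→City, Plant→a, Plant→b, Plant→c, Plant→e}.

5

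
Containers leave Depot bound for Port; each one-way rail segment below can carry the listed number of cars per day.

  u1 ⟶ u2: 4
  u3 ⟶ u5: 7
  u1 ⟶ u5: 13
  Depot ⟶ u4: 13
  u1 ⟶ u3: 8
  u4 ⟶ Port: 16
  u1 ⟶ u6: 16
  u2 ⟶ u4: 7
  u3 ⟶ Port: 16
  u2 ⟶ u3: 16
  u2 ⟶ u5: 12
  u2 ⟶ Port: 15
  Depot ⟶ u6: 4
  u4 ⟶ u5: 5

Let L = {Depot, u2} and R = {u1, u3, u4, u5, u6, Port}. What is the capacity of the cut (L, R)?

67

Edges leaving {Depot, u2}: Depot→u4 (13), Depot→u6 (4), u2→u3 (16), u2→u4 (7), u2→u5 (12), u2→Port (15).
Cut capacity = 13 + 4 + 16 + 7 + 12 + 15 = 67.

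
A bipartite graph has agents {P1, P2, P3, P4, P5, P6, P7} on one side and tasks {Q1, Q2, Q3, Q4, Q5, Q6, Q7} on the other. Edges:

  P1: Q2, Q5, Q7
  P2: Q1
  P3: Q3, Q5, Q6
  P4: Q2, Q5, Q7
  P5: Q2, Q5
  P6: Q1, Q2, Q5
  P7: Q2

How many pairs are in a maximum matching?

Unit-capacity flow: source→left, listed edges, right→sink; max matching = max flow.
Augmenting path P1→Q2 (+1); matched 1.
Augmenting path P2→Q1 (+1); matched 2.
Augmenting path P3→Q3 (+1); matched 3.
Augmenting path P4→Q5 (+1); matched 4.
Augmenting path P5→Q2→P1→Q7 (+1); matched 5.
No augmenting path remains; maximum matching = 5.
König certificate: {P3, Q1, Q2, Q5, Q7} is a vertex cover of size 5 (every listed pair touches it), so no matching can be larger.

5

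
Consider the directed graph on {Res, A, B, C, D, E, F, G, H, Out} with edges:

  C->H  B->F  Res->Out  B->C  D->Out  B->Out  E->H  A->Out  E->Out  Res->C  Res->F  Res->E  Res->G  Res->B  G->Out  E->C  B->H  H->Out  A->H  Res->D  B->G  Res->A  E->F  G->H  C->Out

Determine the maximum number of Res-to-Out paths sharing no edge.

7

Assign every edge capacity 1; by Menger, the answer equals the max flow.
Path Res→Out (+1); total 1.
Path Res→A→Out (+1); total 2.
Path Res→B→Out (+1); total 3.
Path Res→C→Out (+1); total 4.
Path Res→D→Out (+1); total 5.
Path Res→E→Out (+1); total 6.
Path Res→G→Out (+1); total 7.
No residual Res→Out path; max flow = 7.
Certifying cut of size 7: {Res→A, Res→B, Res→C, Res→D, Res→E, Res→G, Res→Out}.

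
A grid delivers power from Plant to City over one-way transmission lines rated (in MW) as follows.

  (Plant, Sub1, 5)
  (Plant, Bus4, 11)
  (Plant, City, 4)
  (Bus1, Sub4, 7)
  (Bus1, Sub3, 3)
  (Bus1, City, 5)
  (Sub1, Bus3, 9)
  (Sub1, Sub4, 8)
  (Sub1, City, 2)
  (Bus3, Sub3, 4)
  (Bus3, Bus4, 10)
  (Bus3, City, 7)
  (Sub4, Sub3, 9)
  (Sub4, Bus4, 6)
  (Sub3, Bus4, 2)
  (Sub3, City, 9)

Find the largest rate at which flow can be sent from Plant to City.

9

Augment Plant→City: bottleneck 4, flow now 4.
Augment Plant→Sub1→City: bottleneck 2, flow now 6.
Augment Plant→Sub1→Bus3→City: bottleneck 3, flow now 9.
No augmenting path remains; maximum flow = 9.
In the residual graph, reachable from Plant: {Plant, Bus4}.
Min-cut edges: Plant→Sub1 (5), Plant→City (4); capacity 5 + 4 = 9.
This cut is saturated, so no flow can exceed 9.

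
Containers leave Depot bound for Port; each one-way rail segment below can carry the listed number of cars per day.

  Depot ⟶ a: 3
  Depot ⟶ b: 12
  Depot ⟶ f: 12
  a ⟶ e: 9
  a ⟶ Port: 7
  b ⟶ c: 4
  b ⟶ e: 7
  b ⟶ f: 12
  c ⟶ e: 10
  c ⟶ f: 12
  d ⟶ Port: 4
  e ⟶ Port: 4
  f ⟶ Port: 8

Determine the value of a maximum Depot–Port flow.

Augment Depot→a→Port: bottleneck 3, flow now 3.
Augment Depot→f→Port: bottleneck 8, flow now 11.
Augment Depot→b→e→Port: bottleneck 4, flow now 15.
No augmenting path remains; maximum flow = 15.
In the residual graph, reachable from Depot: {Depot, b, c, e, f}.
Min-cut edges: Depot→a (3), e→Port (4), f→Port (8); capacity 3 + 4 + 8 = 15.
This cut is saturated, so no flow can exceed 15.

15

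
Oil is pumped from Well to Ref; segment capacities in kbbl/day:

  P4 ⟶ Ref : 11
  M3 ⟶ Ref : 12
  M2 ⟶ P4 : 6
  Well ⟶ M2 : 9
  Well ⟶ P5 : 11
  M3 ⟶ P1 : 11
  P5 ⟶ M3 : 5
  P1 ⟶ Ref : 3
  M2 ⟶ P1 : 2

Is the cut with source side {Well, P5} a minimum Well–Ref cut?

No — its capacity is 14, but the minimum cut has capacity 13.

Given cut capacity: 9 + 5 = 14.
Augment Well→P5→M3→Ref: bottleneck 5, flow now 5.
Augment Well→M2→P4→Ref: bottleneck 6, flow now 11.
Augment Well→M2→P1→Ref: bottleneck 2, flow now 13.
No augmenting path remains; maximum flow = 13.
In the residual graph, reachable from Well: {Well, P5, M2}.
Min-cut edges: P5→M3 (5), M2→P4 (6), M2→P1 (2); capacity 5 + 6 + 2 = 13.
Cut capacity 14 exceeds the max flow 13, so it is not minimum.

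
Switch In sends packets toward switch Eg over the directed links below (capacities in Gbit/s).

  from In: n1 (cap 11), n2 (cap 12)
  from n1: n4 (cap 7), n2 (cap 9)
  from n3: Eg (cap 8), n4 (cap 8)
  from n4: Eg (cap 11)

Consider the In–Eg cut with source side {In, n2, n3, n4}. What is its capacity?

30

Edges leaving {In, n2, n3, n4}: In→n1 (11), n3→Eg (8), n4→Eg (11).
Cut capacity = 11 + 8 + 11 = 30.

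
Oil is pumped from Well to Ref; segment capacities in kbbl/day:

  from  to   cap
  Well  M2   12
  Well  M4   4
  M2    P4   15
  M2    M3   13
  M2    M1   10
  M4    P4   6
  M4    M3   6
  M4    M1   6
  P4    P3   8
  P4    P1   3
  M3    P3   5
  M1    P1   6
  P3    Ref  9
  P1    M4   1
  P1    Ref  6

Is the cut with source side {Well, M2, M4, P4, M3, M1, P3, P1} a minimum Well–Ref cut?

Given cut capacity: 9 + 6 = 15.
Augment Well→M2→P4→P3→Ref: bottleneck 8, flow now 8.
Augment Well→M2→P4→P1→Ref: bottleneck 3, flow now 11.
Augment Well→M2→M3→P3→Ref: bottleneck 1, flow now 12.
Augment Well→M4→M1→P1→Ref: bottleneck 3, flow now 15.
No augmenting path remains; maximum flow = 15.
Cut capacity 15 equals the max flow, so it is a minimum cut.

Yes — it is a minimum cut (capacity 15).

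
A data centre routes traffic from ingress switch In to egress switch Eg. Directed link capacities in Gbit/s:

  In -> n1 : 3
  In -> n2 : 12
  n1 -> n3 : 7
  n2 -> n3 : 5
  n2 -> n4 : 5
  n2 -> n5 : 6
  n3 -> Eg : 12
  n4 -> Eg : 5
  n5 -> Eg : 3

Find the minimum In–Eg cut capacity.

15

Augment In→n1→n3→Eg: bottleneck 3, flow now 3.
Augment In→n2→n3→Eg: bottleneck 5, flow now 8.
Augment In→n2→n4→Eg: bottleneck 5, flow now 13.
Augment In→n2→n5→Eg: bottleneck 2, flow now 15.
No augmenting path remains; maximum flow = 15.
By max-flow min-cut, the minimum cut capacity equals the max flow.
In the residual graph, reachable from In: {In}.
Min-cut edges: In→n1 (3), In→n2 (12); capacity 3 + 12 = 15.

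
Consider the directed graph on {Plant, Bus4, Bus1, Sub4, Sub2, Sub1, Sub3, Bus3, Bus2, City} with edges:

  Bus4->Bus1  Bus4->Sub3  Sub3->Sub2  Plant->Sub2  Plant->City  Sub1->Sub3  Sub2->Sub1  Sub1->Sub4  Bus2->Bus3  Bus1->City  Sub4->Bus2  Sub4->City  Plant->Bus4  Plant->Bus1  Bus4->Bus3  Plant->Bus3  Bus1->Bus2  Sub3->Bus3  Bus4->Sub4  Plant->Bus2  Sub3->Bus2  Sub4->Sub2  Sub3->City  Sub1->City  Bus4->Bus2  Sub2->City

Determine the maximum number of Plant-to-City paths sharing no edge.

Assign every edge capacity 1; by Menger, the answer equals the max flow.
Path Plant→City (+1); total 1.
Path Plant→Bus1→City (+1); total 2.
Path Plant→Sub2→City (+1); total 3.
Path Plant→Bus4→Sub4→City (+1); total 4.
No residual Plant→City path; max flow = 4.
Certifying cut of size 4: {Plant→Bus1, Plant→Bus4, Plant→City, Plant→Sub2}.

4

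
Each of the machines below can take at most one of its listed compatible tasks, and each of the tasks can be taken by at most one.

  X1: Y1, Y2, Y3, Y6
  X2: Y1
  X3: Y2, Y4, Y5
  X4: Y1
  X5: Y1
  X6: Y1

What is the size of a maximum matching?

3

Unit-capacity flow: source→left, listed edges, right→sink; max matching = max flow.
Augmenting path X1→Y1 (+1); matched 1.
Augmenting path X3→Y2 (+1); matched 2.
Augmenting path X2→Y1→X1→Y3 (+1); matched 3.
No augmenting path remains; maximum matching = 3.
König certificate: {X1, X3, Y1} is a vertex cover of size 3 (every listed pair touches it), so no matching can be larger.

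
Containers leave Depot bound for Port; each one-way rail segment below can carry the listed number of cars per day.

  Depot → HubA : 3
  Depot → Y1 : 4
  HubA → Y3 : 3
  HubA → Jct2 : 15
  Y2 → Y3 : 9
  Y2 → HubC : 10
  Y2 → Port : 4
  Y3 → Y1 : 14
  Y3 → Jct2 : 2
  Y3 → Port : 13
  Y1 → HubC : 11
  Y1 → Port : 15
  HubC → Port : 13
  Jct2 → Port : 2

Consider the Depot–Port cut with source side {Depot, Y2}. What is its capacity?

30

Edges leaving {Depot, Y2}: Depot→HubA (3), Depot→Y1 (4), Y2→Y3 (9), Y2→HubC (10), Y2→Port (4).
Cut capacity = 3 + 4 + 9 + 10 + 4 = 30.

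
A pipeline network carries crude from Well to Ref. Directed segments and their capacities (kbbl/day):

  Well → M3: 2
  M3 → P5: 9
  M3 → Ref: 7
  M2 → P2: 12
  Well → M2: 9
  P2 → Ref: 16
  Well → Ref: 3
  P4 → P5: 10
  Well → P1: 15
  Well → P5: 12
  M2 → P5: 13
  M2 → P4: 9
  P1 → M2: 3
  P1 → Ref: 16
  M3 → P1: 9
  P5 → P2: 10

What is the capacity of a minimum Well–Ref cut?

36

Augment Well→Ref: bottleneck 3, flow now 3.
Augment Well→M3→Ref: bottleneck 2, flow now 5.
Augment Well→P1→Ref: bottleneck 15, flow now 20.
Augment Well→M2→P2→Ref: bottleneck 9, flow now 29.
Augment Well→P5→P2→Ref: bottleneck 7, flow now 36.
No augmenting path remains; maximum flow = 36.
By max-flow min-cut, the minimum cut capacity equals the max flow.
In the residual graph, reachable from Well: {Well, M2, P4, P5, P2}.
Min-cut edges: Well→M3 (2), Well→P1 (15), Well→Ref (3), P2→Ref (16); capacity 2 + 15 + 3 + 16 = 36.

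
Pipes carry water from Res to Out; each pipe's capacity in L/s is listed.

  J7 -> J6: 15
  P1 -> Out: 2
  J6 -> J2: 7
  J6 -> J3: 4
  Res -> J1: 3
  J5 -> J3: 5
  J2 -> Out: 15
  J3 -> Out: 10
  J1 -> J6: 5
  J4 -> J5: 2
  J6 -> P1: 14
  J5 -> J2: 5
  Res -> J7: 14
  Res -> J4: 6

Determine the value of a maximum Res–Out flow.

Augment Res→J4→J5→J2→Out: bottleneck 2, flow now 2.
Augment Res→J7→J6→J2→Out: bottleneck 7, flow now 9.
Augment Res→J7→J6→P1→Out: bottleneck 2, flow now 11.
Augment Res→J7→J6→J3→Out: bottleneck 4, flow now 15.
No augmenting path remains; maximum flow = 15.
In the residual graph, reachable from Res: {Res, J4, J7, J1, J6, P1}.
Min-cut edges: J4→J5 (2), J6→J2 (7), J6→J3 (4), P1→Out (2); capacity 2 + 7 + 4 + 2 = 15.
This cut is saturated, so no flow can exceed 15.

15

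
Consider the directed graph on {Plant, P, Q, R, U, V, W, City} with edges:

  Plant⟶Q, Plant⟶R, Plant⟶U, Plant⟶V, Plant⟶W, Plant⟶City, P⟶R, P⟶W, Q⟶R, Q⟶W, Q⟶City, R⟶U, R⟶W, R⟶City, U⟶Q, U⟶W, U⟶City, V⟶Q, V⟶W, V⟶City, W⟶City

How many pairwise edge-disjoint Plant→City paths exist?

6

Assign every edge capacity 1; by Menger, the answer equals the max flow.
Path Plant→City (+1); total 1.
Path Plant→Q→City (+1); total 2.
Path Plant→R→City (+1); total 3.
Path Plant→U→City (+1); total 4.
Path Plant→V→City (+1); total 5.
Path Plant→W→City (+1); total 6.
No residual Plant→City path; max flow = 6.
Certifying cut of size 6: {Plant→City, Plant→Q, Plant→R, Plant→U, Plant→V, Plant→W}.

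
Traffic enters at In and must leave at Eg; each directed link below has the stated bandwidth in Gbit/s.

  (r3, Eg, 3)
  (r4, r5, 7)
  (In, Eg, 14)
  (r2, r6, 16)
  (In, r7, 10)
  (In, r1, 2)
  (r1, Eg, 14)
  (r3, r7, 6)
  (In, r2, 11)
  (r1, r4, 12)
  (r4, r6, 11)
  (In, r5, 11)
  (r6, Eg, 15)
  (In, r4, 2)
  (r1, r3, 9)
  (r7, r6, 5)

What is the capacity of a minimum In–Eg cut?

31

Augment In→Eg: bottleneck 14, flow now 14.
Augment In→r1→Eg: bottleneck 2, flow now 16.
Augment In→r2→r6→Eg: bottleneck 11, flow now 27.
Augment In→r4→r6→Eg: bottleneck 2, flow now 29.
Augment In→r7→r6→Eg: bottleneck 2, flow now 31.
No augmenting path remains; maximum flow = 31.
By max-flow min-cut, the minimum cut capacity equals the max flow.
In the residual graph, reachable from In: {In, r2, r4, r5, r6, r7}.
Min-cut edges: In→r1 (2), In→Eg (14), r6→Eg (15); capacity 2 + 14 + 15 = 31.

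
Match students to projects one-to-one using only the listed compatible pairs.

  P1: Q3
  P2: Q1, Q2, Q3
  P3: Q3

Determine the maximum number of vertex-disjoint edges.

Unit-capacity flow: source→left, listed edges, right→sink; max matching = max flow.
Augmenting path P1→Q3 (+1); matched 1.
Augmenting path P2→Q1 (+1); matched 2.
No augmenting path remains; maximum matching = 2.
König certificate: {P2, Q3} is a vertex cover of size 2 (every listed pair touches it), so no matching can be larger.

2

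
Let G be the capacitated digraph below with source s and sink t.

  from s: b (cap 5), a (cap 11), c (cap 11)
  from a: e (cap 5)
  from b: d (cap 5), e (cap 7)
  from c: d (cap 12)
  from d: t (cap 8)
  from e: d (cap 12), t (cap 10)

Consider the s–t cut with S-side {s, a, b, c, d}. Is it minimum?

Given cut capacity: 5 + 7 + 8 = 20.
Augment s→a→e→t: bottleneck 5, flow now 5.
Augment s→b→d→t: bottleneck 5, flow now 10.
Augment s→c→d→t: bottleneck 3, flow now 13.
Augment s→c→d→b→e→t: bottleneck 5, flow now 18. (uses reverse residual edge)
No augmenting path remains; maximum flow = 18.
In the residual graph, reachable from s: {s, a, c, d}.
Min-cut edges: s→b (5), a→e (5), d→t (8); capacity 5 + 5 + 8 = 18.
Cut capacity 20 exceeds the max flow 18, so it is not minimum.

No — its capacity is 20, but the minimum cut has capacity 18.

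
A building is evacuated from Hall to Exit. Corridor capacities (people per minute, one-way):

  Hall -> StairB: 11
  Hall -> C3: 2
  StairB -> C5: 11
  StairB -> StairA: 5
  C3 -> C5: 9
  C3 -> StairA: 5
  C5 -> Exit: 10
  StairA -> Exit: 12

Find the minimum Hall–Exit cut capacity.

13

Augment Hall→StairB→C5→Exit: bottleneck 10, flow now 10.
Augment Hall→StairB→StairA→Exit: bottleneck 1, flow now 11.
Augment Hall→C3→StairA→Exit: bottleneck 2, flow now 13.
No augmenting path remains; maximum flow = 13.
By max-flow min-cut, the minimum cut capacity equals the max flow.
In the residual graph, reachable from Hall: {Hall}.
Min-cut edges: Hall→StairB (11), Hall→C3 (2); capacity 11 + 2 = 13.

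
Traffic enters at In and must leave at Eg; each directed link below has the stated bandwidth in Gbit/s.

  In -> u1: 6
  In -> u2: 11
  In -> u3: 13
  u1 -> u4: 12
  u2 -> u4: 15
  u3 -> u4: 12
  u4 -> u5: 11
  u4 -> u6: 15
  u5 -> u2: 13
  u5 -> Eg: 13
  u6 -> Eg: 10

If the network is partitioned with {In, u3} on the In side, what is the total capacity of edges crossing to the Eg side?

29

Edges leaving {In, u3}: In→u1 (6), In→u2 (11), u3→u4 (12).
Cut capacity = 6 + 11 + 12 = 29.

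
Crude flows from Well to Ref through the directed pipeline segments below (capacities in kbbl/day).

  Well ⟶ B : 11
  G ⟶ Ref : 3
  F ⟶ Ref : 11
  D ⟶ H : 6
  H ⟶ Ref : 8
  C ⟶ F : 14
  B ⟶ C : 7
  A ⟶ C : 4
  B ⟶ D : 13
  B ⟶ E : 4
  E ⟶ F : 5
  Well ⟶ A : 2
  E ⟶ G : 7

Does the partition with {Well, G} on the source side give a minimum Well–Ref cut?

No — its capacity is 16, but the minimum cut has capacity 13.

Given cut capacity: 2 + 11 + 3 = 16.
Augment Well→A→C→F→Ref: bottleneck 2, flow now 2.
Augment Well→B→C→F→Ref: bottleneck 7, flow now 9.
Augment Well→B→D→H→Ref: bottleneck 4, flow now 13.
No augmenting path remains; maximum flow = 13.
In the residual graph, reachable from Well: {Well}.
Min-cut edges: Well→A (2), Well→B (11); capacity 2 + 11 = 13.
Cut capacity 16 exceeds the max flow 13, so it is not minimum.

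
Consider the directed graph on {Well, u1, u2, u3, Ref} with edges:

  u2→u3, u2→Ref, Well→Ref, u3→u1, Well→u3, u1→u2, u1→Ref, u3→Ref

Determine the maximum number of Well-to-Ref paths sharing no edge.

Assign every edge capacity 1; by Menger, the answer equals the max flow.
Path Well→Ref (+1); total 1.
Path Well→u3→Ref (+1); total 2.
No residual Well→Ref path; max flow = 2.
Certifying cut of size 2: {Well→Ref, Well→u3}.

2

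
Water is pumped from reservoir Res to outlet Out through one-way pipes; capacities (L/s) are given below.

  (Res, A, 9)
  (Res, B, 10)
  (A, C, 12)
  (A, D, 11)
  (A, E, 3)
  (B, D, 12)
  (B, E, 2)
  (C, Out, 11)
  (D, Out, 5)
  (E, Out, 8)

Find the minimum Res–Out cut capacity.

Augment Res→A→C→Out: bottleneck 9, flow now 9.
Augment Res→B→D→Out: bottleneck 5, flow now 14.
Augment Res→B→E→Out: bottleneck 2, flow now 16.
No augmenting path remains; maximum flow = 16.
By max-flow min-cut, the minimum cut capacity equals the max flow.
In the residual graph, reachable from Res: {Res, B, D}.
Min-cut edges: Res→A (9), B→E (2), D→Out (5); capacity 9 + 2 + 5 = 16.

16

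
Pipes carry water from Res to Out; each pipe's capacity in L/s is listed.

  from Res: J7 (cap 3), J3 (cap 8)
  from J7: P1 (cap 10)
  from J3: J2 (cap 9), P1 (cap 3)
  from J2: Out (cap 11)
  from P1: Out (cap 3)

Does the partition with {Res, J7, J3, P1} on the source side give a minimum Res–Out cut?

Given cut capacity: 9 + 3 = 12.
Augment Res→J7→P1→Out: bottleneck 3, flow now 3.
Augment Res→J3→J2→Out: bottleneck 8, flow now 11.
No augmenting path remains; maximum flow = 11.
In the residual graph, reachable from Res: {Res}.
Min-cut edges: Res→J7 (3), Res→J3 (8); capacity 3 + 8 = 11.
Cut capacity 12 exceeds the max flow 11, so it is not minimum.

No — its capacity is 12, but the minimum cut has capacity 11.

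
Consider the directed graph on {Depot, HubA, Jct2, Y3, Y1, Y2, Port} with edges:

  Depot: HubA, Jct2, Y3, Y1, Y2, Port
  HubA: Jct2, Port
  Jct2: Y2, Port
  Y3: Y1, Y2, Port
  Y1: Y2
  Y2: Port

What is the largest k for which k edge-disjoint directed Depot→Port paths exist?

Assign every edge capacity 1; by Menger, the answer equals the max flow.
Path Depot→Port (+1); total 1.
Path Depot→HubA→Port (+1); total 2.
Path Depot→Jct2→Port (+1); total 3.
Path Depot→Y3→Port (+1); total 4.
Path Depot→Y2→Port (+1); total 5.
No residual Depot→Port path; max flow = 5.
Certifying cut of size 5: {Depot→HubA, Depot→Jct2, Depot→Port, Depot→Y3, Y2→Port}.

5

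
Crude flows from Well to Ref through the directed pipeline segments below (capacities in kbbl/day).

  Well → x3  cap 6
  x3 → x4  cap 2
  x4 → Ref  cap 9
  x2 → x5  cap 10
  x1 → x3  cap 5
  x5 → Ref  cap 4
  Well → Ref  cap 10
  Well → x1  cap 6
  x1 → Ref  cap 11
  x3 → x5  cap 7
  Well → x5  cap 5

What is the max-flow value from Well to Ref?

Augment Well→Ref: bottleneck 10, flow now 10.
Augment Well→x1→Ref: bottleneck 6, flow now 16.
Augment Well→x5→Ref: bottleneck 4, flow now 20.
Augment Well→x3→x4→Ref: bottleneck 2, flow now 22.
No augmenting path remains; maximum flow = 22.
In the residual graph, reachable from Well: {Well, x3, x5}.
Min-cut edges: Well→x1 (6), Well→Ref (10), x3→x4 (2), x5→Ref (4); capacity 6 + 10 + 2 + 4 = 22.
This cut is saturated, so no flow can exceed 22.

22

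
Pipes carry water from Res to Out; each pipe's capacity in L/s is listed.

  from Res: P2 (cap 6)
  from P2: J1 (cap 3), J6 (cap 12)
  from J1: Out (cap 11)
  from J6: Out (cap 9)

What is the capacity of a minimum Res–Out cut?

Augment Res→P2→J1→Out: bottleneck 3, flow now 3.
Augment Res→P2→J6→Out: bottleneck 3, flow now 6.
No augmenting path remains; maximum flow = 6.
By max-flow min-cut, the minimum cut capacity equals the max flow.
In the residual graph, reachable from Res: {Res}.
Min-cut edges: Res→P2 (6); capacity 6 = 6.

6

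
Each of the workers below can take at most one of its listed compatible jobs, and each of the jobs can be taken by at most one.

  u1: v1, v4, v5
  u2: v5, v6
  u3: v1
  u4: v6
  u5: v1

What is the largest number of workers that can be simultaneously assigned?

4

Unit-capacity flow: source→left, listed edges, right→sink; max matching = max flow.
Augmenting path u1→v1 (+1); matched 1.
Augmenting path u2→v5 (+1); matched 2.
Augmenting path u4→v6 (+1); matched 3.
Augmenting path u3→v1→u1→v4 (+1); matched 4.
No augmenting path remains; maximum matching = 4.
König certificate: {u1, u2, u4, v1} is a vertex cover of size 4 (every listed pair touches it), so no matching can be larger.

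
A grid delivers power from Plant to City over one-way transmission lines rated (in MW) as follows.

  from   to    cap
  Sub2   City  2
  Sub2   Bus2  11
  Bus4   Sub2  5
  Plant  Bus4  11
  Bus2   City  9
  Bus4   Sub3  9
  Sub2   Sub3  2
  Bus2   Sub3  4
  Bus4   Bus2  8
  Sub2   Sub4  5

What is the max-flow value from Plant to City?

Augment Plant→Bus4→Sub2→City: bottleneck 2, flow now 2.
Augment Plant→Bus4→Bus2→City: bottleneck 8, flow now 10.
Augment Plant→Bus4→Sub2→Bus2→City: bottleneck 1, flow now 11.
No augmenting path remains; maximum flow = 11.
In the residual graph, reachable from Plant: {Plant}.
Min-cut edges: Plant→Bus4 (11); capacity 11 = 11.
This cut is saturated, so no flow can exceed 11.

11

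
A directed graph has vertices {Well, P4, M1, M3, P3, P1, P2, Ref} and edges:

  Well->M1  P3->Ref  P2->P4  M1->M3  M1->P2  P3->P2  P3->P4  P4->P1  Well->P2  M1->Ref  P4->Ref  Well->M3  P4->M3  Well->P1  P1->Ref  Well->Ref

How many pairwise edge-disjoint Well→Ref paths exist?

Assign every edge capacity 1; by Menger, the answer equals the max flow.
Path Well→Ref (+1); total 1.
Path Well→M1→Ref (+1); total 2.
Path Well→P1→Ref (+1); total 3.
Path Well→P2→P4→Ref (+1); total 4.
No residual Well→Ref path; max flow = 4.
Certifying cut of size 4: {Well→M1, Well→P1, Well→P2, Well→Ref}.

4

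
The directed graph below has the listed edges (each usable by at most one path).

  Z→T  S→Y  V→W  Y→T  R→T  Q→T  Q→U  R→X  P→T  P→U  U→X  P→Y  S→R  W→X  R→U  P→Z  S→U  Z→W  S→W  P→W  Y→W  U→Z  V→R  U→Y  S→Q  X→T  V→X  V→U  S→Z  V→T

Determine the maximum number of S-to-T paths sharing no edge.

Assign every edge capacity 1; by Menger, the answer equals the max flow.
Path S→Q→T (+1); total 1.
Path S→R→T (+1); total 2.
Path S→Y→T (+1); total 3.
Path S→Z→T (+1); total 4.
Path S→U→X→T (+1); total 5.
No residual S→T path; max flow = 5.
Certifying cut of size 5: {S→Q, S→R, X→T, Y→T, Z→T}.

5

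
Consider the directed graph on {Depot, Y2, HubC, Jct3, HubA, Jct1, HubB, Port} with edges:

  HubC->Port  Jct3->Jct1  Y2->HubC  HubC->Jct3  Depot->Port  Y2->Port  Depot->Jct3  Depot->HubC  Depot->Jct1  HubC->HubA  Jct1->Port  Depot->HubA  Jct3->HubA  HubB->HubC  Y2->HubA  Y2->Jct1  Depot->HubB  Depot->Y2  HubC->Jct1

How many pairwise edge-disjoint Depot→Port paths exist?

Assign every edge capacity 1; by Menger, the answer equals the max flow.
Path Depot→Port (+1); total 1.
Path Depot→Y2→Port (+1); total 2.
Path Depot→HubC→Port (+1); total 3.
Path Depot→Jct1→Port (+1); total 4.
No residual Depot→Port path; max flow = 4.
Certifying cut of size 4: {Depot→Port, Depot→Y2, HubC→Port, Jct1→Port}.

4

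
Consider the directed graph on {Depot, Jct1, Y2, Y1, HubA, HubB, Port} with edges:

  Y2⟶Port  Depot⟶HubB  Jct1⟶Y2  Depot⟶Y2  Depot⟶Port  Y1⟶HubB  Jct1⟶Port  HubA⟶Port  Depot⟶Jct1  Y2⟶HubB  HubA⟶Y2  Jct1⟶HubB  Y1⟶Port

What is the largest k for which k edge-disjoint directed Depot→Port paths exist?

3

Assign every edge capacity 1; by Menger, the answer equals the max flow.
Path Depot→Port (+1); total 1.
Path Depot→Jct1→Port (+1); total 2.
Path Depot→Y2→Port (+1); total 3.
No residual Depot→Port path; max flow = 3.
Certifying cut of size 3: {Depot→Jct1, Depot→Port, Depot→Y2}.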